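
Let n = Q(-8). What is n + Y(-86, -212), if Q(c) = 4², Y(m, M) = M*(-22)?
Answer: 4680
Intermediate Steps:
Y(m, M) = -22*M
Q(c) = 16
n = 16
n + Y(-86, -212) = 16 - 22*(-212) = 16 + 4664 = 4680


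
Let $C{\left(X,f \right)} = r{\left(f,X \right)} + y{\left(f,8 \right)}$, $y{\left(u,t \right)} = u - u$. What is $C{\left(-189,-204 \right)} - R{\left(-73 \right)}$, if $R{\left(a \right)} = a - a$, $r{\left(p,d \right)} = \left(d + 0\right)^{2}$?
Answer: $35721$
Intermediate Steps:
$y{\left(u,t \right)} = 0$
$r{\left(p,d \right)} = d^{2}$
$R{\left(a \right)} = 0$
$C{\left(X,f \right)} = X^{2}$ ($C{\left(X,f \right)} = X^{2} + 0 = X^{2}$)
$C{\left(-189,-204 \right)} - R{\left(-73 \right)} = \left(-189\right)^{2} - 0 = 35721 + 0 = 35721$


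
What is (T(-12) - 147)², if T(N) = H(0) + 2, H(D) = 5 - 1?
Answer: 19881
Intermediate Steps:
H(D) = 4
T(N) = 6 (T(N) = 4 + 2 = 6)
(T(-12) - 147)² = (6 - 147)² = (-141)² = 19881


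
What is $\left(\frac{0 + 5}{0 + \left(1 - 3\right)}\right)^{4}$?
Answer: $\frac{625}{16} \approx 39.063$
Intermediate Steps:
$\left(\frac{0 + 5}{0 + \left(1 - 3\right)}\right)^{4} = \left(\frac{5}{0 + \left(1 - 3\right)}\right)^{4} = \left(\frac{5}{0 - 2}\right)^{4} = \left(\frac{5}{-2}\right)^{4} = \left(5 \left(- \frac{1}{2}\right)\right)^{4} = \left(- \frac{5}{2}\right)^{4} = \frac{625}{16}$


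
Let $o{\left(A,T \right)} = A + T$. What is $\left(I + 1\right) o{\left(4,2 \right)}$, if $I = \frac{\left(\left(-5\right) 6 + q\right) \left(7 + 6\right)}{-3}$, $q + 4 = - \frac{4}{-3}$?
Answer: $\frac{2566}{3} \approx 855.33$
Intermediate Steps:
$q = - \frac{8}{3}$ ($q = -4 - \frac{4}{-3} = -4 - - \frac{4}{3} = -4 + \frac{4}{3} = - \frac{8}{3} \approx -2.6667$)
$I = \frac{1274}{9}$ ($I = \frac{\left(\left(-5\right) 6 - \frac{8}{3}\right) \left(7 + 6\right)}{-3} = \left(-30 - \frac{8}{3}\right) 13 \left(- \frac{1}{3}\right) = \left(- \frac{98}{3}\right) 13 \left(- \frac{1}{3}\right) = \left(- \frac{1274}{3}\right) \left(- \frac{1}{3}\right) = \frac{1274}{9} \approx 141.56$)
$\left(I + 1\right) o{\left(4,2 \right)} = \left(\frac{1274}{9} + 1\right) \left(4 + 2\right) = \frac{1283}{9} \cdot 6 = \frac{2566}{3}$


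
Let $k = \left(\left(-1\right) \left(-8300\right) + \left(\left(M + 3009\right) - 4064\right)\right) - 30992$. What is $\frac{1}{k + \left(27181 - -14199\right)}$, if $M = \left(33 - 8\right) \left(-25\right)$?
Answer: $\frac{1}{17008} \approx 5.8796 \cdot 10^{-5}$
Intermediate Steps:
$M = -625$ ($M = 25 \left(-25\right) = -625$)
$k = -24372$ ($k = \left(\left(-1\right) \left(-8300\right) + \left(\left(-625 + 3009\right) - 4064\right)\right) - 30992 = \left(8300 + \left(2384 - 4064\right)\right) - 30992 = \left(8300 - 1680\right) - 30992 = 6620 - 30992 = -24372$)
$\frac{1}{k + \left(27181 - -14199\right)} = \frac{1}{-24372 + \left(27181 - -14199\right)} = \frac{1}{-24372 + \left(27181 + 14199\right)} = \frac{1}{-24372 + 41380} = \frac{1}{17008}$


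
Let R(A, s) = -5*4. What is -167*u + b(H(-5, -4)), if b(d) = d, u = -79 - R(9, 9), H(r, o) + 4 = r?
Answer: 9844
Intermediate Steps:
R(A, s) = -20
H(r, o) = -4 + r
u = -59 (u = -79 - 1*(-20) = -79 + 20 = -59)
-167*u + b(H(-5, -4)) = -167*(-59) + (-4 - 5) = 9853 - 9 = 9844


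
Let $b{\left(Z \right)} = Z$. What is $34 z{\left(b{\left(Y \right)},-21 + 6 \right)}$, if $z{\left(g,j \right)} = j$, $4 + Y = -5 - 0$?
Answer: $-510$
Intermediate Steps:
$Y = -9$ ($Y = -4 - 5 = -9$)
$34 z{\left(b{\left(Y \right)},-21 + 6 \right)} = 34 \left(-21 + 6\right) = 34 \left(-15\right) = -510$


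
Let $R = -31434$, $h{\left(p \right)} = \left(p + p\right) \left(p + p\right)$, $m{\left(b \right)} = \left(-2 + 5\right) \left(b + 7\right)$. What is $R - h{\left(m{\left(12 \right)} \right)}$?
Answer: $-44430$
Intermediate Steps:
$m{\left(b \right)} = 21 + 3 b$ ($m{\left(b \right)} = 3 \left(7 + b\right) = 21 + 3 b$)
$h{\left(p \right)} = 4 p^{2}$ ($h{\left(p \right)} = 2 p 2 p = 4 p^{2}$)
$R - h{\left(m{\left(12 \right)} \right)} = -31434 - 4 \left(21 + 3 \cdot 12\right)^{2} = -31434 - 4 \left(21 + 36\right)^{2} = -31434 - 4 \cdot 57^{2} = -31434 - 4 \cdot 3249 = -31434 - 12996 = -44430$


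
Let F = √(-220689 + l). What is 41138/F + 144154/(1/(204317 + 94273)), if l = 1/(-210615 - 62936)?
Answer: 43042942860 - 20569*I*√258034232587010/3773106040 ≈ 4.3043e+10 - 87.569*I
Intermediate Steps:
l = -1/273551 (l = 1/(-273551) = -1/273551 ≈ -3.6556e-6)
F = 8*I*√258034232587010/273551 (F = √(-220689 - 1/273551) = √(-60369696640/273551) = 8*I*√258034232587010/273551 ≈ 469.78*I)
41138/F + 144154/(1/(204317 + 94273)) = 41138/((8*I*√258034232587010/273551)) + 144154/(1/(204317 + 94273)) = 41138*(-I*√258034232587010/7546212080) + 144154/(1/298590) = -20569*I*√258034232587010/3773106040 + 144154/(1/298590) = -20569*I*√258034232587010/3773106040 + 144154*298590 = -20569*I*√258034232587010/3773106040 + 43042942860 = 43042942860 - 20569*I*√258034232587010/3773106040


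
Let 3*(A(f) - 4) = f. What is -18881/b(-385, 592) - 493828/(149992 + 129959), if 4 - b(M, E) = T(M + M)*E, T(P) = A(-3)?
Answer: 4410691615/496073172 ≈ 8.8912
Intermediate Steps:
A(f) = 4 + f/3
T(P) = 3 (T(P) = 4 + (⅓)*(-3) = 4 - 1 = 3)
b(M, E) = 4 - 3*E
-18881/b(-385, 592) - 493828/(149992 + 129959) = -18881/(4 - 3*592) - 493828/(149992 + 129959) = -18881/(4 - 1776) - 493828/279951 = -18881/(-1772) - 493828*1/279951 = -18881*(-1/1772) - 493828/279951 = 18881/1772 - 493828/279951 = 4410691615/496073172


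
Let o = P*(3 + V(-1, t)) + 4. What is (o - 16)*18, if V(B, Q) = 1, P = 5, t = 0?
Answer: 144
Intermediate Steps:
o = 24 (o = 5*(3 + 1) + 4 = 5*4 + 4 = 20 + 4 = 24)
(o - 16)*18 = (24 - 16)*18 = 8*18 = 144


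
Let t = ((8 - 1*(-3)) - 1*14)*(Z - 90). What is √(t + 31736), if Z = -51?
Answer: √32159 ≈ 179.33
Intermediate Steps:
t = 423 (t = ((8 - 1*(-3)) - 1*14)*(-51 - 90) = ((8 + 3) - 14)*(-141) = (11 - 14)*(-141) = -3*(-141) = 423)
√(t + 31736) = √(423 + 31736) = √32159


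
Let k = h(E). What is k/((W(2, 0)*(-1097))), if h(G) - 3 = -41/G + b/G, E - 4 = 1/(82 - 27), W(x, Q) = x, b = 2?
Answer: 57/18649 ≈ 0.0030565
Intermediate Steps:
E = 221/55 (E = 4 + 1/(82 - 27) = 4 + 1/55 = 221/55 ≈ 4.0182)
h(G) = 3 - 39/G (h(G) = 3 + (-41/G + 2/G) = 3 - 39/G)
k = -114/17 (k = 3 - 39/221/55 = 3 - 39*55/221 = 3 - 165/17 = -114/17 ≈ -6.7059)
k/((W(2, 0)*(-1097))) = -114/(17*(2*(-1097))) = -114/17/(-2194) = -114/17*(-1/2194) = 57/18649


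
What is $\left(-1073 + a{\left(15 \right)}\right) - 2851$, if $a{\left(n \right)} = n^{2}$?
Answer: $-3699$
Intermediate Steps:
$\left(-1073 + a{\left(15 \right)}\right) - 2851 = \left(-1073 + 15^{2}\right) - 2851 = \left(-1073 + 225\right) - 2851 = -848 - 2851 = -3699$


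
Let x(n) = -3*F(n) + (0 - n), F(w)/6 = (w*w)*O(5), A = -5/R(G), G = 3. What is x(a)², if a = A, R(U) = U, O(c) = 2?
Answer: 87025/9 ≈ 9669.4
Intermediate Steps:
A = -5/3 ≈ -1.6667
F(w) = 12*w² (F(w) = 6*((w*w)*2) = 6*(w²*2) = 6*(2*w²) = 12*w²)
a = -5/3 ≈ -1.6667
x(n) = -n - 36*n² (x(n) = -36*n² + (0 - n) = -36*n² - n = -n - 36*n²)
x(a)² = (-5*(-1 - 36*(-5/3))/3)² = (-5*(-1 + 60)/3)² = (-5/3*59)² = (-295/3)² = 87025/9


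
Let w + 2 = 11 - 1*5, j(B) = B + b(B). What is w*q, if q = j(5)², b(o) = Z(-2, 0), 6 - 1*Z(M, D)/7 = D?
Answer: 8836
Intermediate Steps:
Z(M, D) = 42 - 7*D
b(o) = 42 (b(o) = 42 - 7*0 = 42 + 0 = 42)
j(B) = 42 + B (j(B) = B + 42 = 42 + B)
q = 2209 (q = (42 + 5)² = 47² = 2209)
w = 4 (w = -2 + (11 - 1*5) = -2 + (11 - 5) = -2 + 6 = 4)
w*q = 4*2209 = 8836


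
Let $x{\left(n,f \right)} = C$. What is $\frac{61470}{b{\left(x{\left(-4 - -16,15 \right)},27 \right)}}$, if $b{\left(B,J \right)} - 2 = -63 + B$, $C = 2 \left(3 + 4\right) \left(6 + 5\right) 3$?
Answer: $\frac{61470}{401} \approx 153.29$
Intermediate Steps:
$C = 462$ ($C = 2 \cdot 7 \cdot 11 \cdot 3 = 2 \cdot 77 \cdot 3 = 154 \cdot 3 = 462$)
$x{\left(n,f \right)} = 462$
$b{\left(B,J \right)} = -61 + B$ ($b{\left(B,J \right)} = 2 + \left(-63 + B\right) = -61 + B$)
$\frac{61470}{b{\left(x{\left(-4 - -16,15 \right)},27 \right)}} = \frac{61470}{-61 + 462} = \frac{61470}{401}$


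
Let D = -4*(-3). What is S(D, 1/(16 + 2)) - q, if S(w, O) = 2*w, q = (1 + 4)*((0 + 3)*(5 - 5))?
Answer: 24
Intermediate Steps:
D = 12
q = 0 (q = 5*(3*0) = 5*0 = 0)
S(D, 1/(16 + 2)) - q = 2*12 - 1*0 = 24 + 0 = 24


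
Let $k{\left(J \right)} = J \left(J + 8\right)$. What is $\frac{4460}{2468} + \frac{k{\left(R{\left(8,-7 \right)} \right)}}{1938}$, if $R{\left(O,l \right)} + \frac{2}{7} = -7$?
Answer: $\frac{2073045}{1148854} \approx 1.8044$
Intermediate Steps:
$R{\left(O,l \right)} = - \frac{51}{7}$ ($R{\left(O,l \right)} = - \frac{2}{7} - 7 = - \frac{51}{7}$)
$k{\left(J \right)} = J \left(8 + J\right)$
$\frac{4460}{2468} + \frac{k{\left(R{\left(8,-7 \right)} \right)}}{1938} = \frac{4460}{2468} + \frac{\left(- \frac{51}{7}\right) \left(8 - \frac{51}{7}\right)}{1938} = 4460 \cdot \frac{1}{2468} + \left(- \frac{51}{7}\right) \frac{5}{7} \cdot \frac{1}{1938} = \frac{1115}{617} - \frac{5}{1862} = \frac{2073045}{1148854}$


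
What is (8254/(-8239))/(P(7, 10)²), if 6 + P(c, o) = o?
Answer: -4127/65912 ≈ -0.062614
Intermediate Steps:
P(c, o) = -6 + o
(8254/(-8239))/(P(7, 10)²) = (8254/(-8239))/((-6 + 10)²) = (8254*(-1/8239))/(4²) = -8254/8239/16 = -8254/8239*1/16 = -4127/65912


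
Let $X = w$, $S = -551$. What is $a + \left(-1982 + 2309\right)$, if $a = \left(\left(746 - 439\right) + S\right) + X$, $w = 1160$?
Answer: $1243$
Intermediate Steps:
$X = 1160$
$a = 916$ ($a = \left(\left(746 - 439\right) - 551\right) + 1160 = \left(307 - 551\right) + 1160 = -244 + 1160 = 916$)
$a + \left(-1982 + 2309\right) = 916 + \left(-1982 + 2309\right) = 916 + 327 = 1243$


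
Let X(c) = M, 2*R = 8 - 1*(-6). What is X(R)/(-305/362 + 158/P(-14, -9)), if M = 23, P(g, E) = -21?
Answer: -174846/63601 ≈ -2.7491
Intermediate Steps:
R = 7 (R = (8 - 1*(-6))/2 = (8 + 6)/2 = (½)*14 = 7)
X(c) = 23
X(R)/(-305/362 + 158/P(-14, -9)) = 23/(-305/362 + 158/(-21)) = 23/(-305*1/362 + 158*(-1/21)) = 23/(-305/362 - 158/21) = 23/(-63601/7602) = 23*(-7602/63601) = -174846/63601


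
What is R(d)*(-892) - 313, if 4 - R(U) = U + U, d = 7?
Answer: 8607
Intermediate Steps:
R(U) = 4 - 2*U (R(U) = 4 - (U + U) = 4 - 2*U)
R(d)*(-892) - 313 = (4 - 2*7)*(-892) - 313 = (4 - 14)*(-892) - 313 = -10*(-892) - 313 = 8920 - 313 = 8607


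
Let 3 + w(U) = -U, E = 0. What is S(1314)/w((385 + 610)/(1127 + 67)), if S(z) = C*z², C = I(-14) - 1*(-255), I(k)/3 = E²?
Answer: -2641691880/23 ≈ -1.1486e+8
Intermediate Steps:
I(k) = 0 (I(k) = 3*0² = 3*0 = 0)
C = 255 (C = 0 - 1*(-255) = 0 + 255 = 255)
w(U) = -3 - U
S(z) = 255*z²
S(1314)/w((385 + 610)/(1127 + 67)) = (255*1314²)/(-3 - (385 + 610)/(1127 + 67)) = (255*1726596)/(-3 - 995/1194) = 440281980/(-3 - 995/1194) = 440281980/(-3 - 1*⅚) = 440281980/(-3 - ⅚) = 440281980/(-23/6) = 440281980*(-6/23) = -2641691880/23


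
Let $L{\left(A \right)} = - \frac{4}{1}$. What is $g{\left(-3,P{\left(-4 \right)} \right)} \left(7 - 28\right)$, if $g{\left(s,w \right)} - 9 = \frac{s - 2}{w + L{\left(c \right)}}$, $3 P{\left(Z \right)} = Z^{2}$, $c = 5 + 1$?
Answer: $- \frac{441}{4} \approx -110.25$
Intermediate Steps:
$c = 6$
$L{\left(A \right)} = -4$ ($L{\left(A \right)} = \left(-4\right) 1 = -4$)
$P{\left(Z \right)} = \frac{Z^{2}}{3}$
$g{\left(s,w \right)} = 9 + \frac{-2 + s}{-4 + w}$ ($g{\left(s,w \right)} = 9 + \frac{s - 2}{w - 4} = 9 + \frac{-2 + s}{-4 + w}$)
$g{\left(-3,P{\left(-4 \right)} \right)} \left(7 - 28\right) = \frac{-38 - 3 + 9 \frac{\left(-4\right)^{2}}{3}}{-4 + \frac{\left(-4\right)^{2}}{3}} \left(7 - 28\right) = \frac{-38 - 3 + 9 \cdot \frac{1}{3} \cdot 16}{-4 + \frac{1}{3} \cdot 16} \left(-21\right) = \frac{-38 - 3 + 9 \cdot \frac{16}{3}}{-4 + \frac{16}{3}} \left(-21\right) = \frac{-38 - 3 + 48}{\frac{4}{3}} \left(-21\right) = \frac{3}{4} \cdot 7 \left(-21\right) = \frac{21}{4} \left(-21\right) = - \frac{441}{4}$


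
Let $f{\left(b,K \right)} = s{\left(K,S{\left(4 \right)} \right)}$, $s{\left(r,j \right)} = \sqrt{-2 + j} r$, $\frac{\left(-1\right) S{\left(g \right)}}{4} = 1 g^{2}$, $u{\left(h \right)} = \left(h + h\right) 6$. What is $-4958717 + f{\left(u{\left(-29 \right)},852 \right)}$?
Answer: $-4958717 + 852 i \sqrt{66} \approx -4.9587 \cdot 10^{6} + 6921.7 i$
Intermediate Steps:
$u{\left(h \right)} = 12 h$ ($u{\left(h \right)} = 2 h 6 = 12 h$)
$S{\left(g \right)} = - 4 g^{2}$ ($S{\left(g \right)} = - 4 \cdot 1 g^{2} = - 4 g^{2}$)
$s{\left(r,j \right)} = r \sqrt{-2 + j}$
$f{\left(b,K \right)} = i K \sqrt{66}$ ($f{\left(b,K \right)} = K \sqrt{-2 - 4 \cdot 4^{2}} = K \sqrt{-2 - 64} = K \sqrt{-66} = K i \sqrt{66} = i K \sqrt{66}$)
$-4958717 + f{\left(u{\left(-29 \right)},852 \right)} = -4958717 + i 852 \sqrt{66} = -4958717 + 852 i \sqrt{66}$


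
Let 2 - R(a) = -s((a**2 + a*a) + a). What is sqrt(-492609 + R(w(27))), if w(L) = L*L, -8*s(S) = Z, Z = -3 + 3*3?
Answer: I*sqrt(1970431)/2 ≈ 701.86*I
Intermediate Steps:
Z = 6 (Z = -3 + 9 = 6)
s(S) = -3/4 (s(S) = -1/8*6 = -3/4)
w(L) = L**2
R(a) = 5/4 (R(a) = 2 - (-1)*(-3)/4 = 2 - 1*3/4 = 2 - 3/4 = 5/4)
sqrt(-492609 + R(w(27))) = sqrt(-492609 + 5/4) = sqrt(-1970431/4) = I*sqrt(1970431)/2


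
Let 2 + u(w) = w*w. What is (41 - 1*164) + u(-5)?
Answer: -100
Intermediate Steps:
u(w) = -2 + w² (u(w) = -2 + w*w = -2 + w²)
(41 - 1*164) + u(-5) = (41 - 1*164) + (-2 + (-5)²) = (41 - 164) + (-2 + 25) = -123 + 23 = -100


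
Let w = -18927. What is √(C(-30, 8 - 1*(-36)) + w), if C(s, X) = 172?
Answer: 11*I*√155 ≈ 136.95*I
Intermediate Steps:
√(C(-30, 8 - 1*(-36)) + w) = √(172 - 18927) = √(-18755) = 11*I*√155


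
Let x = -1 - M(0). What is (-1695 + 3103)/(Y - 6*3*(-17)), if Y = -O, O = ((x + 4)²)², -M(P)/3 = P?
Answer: 1408/225 ≈ 6.2578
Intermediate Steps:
M(P) = -3*P
x = -1 (x = -1 - (-3)*0 = -1 - 1*0 = -1 + 0 = -1)
O = 81 (O = ((-1 + 4)²)² = (3²)² = 9² = 81)
Y = -81 (Y = -1*81 = -81)
(-1695 + 3103)/(Y - 6*3*(-17)) = (-1695 + 3103)/(-81 - 6*3*(-17)) = 1408/(-81 - 18*(-17)) = 1408/(-81 + 306) = 1408/225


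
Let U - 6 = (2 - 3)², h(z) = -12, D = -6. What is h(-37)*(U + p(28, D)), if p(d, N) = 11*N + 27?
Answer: 384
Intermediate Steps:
U = 7 (U = 6 + (2 - 3)² = 6 + (-1)² = 6 + 1 = 7)
p(d, N) = 27 + 11*N
h(-37)*(U + p(28, D)) = -12*(7 + (27 + 11*(-6))) = -12*(7 + (27 - 66)) = -12*(7 - 39) = -12*(-32) = 384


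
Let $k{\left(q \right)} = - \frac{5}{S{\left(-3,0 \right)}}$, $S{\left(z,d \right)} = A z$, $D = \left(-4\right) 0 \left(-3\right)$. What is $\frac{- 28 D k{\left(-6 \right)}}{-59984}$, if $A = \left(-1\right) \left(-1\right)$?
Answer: $0$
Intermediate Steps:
$A = 1$
$D = 0$ ($D = 0 \left(-3\right) = 0$)
$S{\left(z,d \right)} = z$ ($S{\left(z,d \right)} = 1 z = z$)
$k{\left(q \right)} = \frac{5}{3}$ ($k{\left(q \right)} = - \frac{5}{-3} = \left(-5\right) \left(- \frac{1}{3}\right) = \frac{5}{3}$)
$\frac{- 28 D k{\left(-6 \right)}}{-59984} = \frac{\left(-28\right) 0 \cdot \frac{5}{3}}{-59984} = 0 \cdot \frac{5}{3} \left(- \frac{1}{59984}\right) = 0 \left(- \frac{1}{59984}\right) = 0$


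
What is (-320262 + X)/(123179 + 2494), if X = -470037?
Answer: -263433/41891 ≈ -6.2885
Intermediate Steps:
(-320262 + X)/(123179 + 2494) = (-320262 - 470037)/(123179 + 2494) = -790299/125673 = -790299*1/125673 = -263433/41891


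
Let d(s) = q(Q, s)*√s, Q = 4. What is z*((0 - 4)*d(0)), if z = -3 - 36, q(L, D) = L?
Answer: 0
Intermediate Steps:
d(s) = 4*√s
z = -39
z*((0 - 4)*d(0)) = -39*(0 - 4)*4*√0 = -(-156)*4*0 = -(-156)*0 = -39*0 = 0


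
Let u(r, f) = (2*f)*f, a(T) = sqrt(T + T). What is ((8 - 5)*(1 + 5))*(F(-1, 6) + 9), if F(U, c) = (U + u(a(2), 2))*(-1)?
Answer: 36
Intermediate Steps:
a(T) = sqrt(2)*sqrt(T) (a(T) = sqrt(2*T) = sqrt(2)*sqrt(T))
u(r, f) = 2*f**2
F(U, c) = -8 - U (F(U, c) = (U + 2*2**2)*(-1) = (U + 2*4)*(-1) = (U + 8)*(-1) = (8 + U)*(-1) = -8 - U)
((8 - 5)*(1 + 5))*(F(-1, 6) + 9) = ((8 - 5)*(1 + 5))*((-8 - 1*(-1)) + 9) = (3*6)*((-8 + 1) + 9) = 18*(-7 + 9) = 18*2 = 36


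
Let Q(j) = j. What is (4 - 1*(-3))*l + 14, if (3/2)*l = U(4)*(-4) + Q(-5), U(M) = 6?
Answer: -364/3 ≈ -121.33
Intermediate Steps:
l = -58/3 (l = 2*(6*(-4) - 5)/3 = 2*(-24 - 5)/3 = (⅔)*(-29) = -58/3 ≈ -19.333)
(4 - 1*(-3))*l + 14 = (4 - 1*(-3))*(-58/3) + 14 = (4 + 3)*(-58/3) + 14 = 7*(-58/3) + 14 = -406/3 + 14 = -364/3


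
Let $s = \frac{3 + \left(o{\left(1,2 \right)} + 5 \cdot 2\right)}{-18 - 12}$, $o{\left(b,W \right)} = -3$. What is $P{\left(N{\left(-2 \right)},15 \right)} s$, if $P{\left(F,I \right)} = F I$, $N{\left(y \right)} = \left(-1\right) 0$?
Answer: $0$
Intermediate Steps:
$N{\left(y \right)} = 0$
$s = - \frac{1}{3}$ ($s = \frac{3 + \left(-3 + 5 \cdot 2\right)}{-18 - 12} = \frac{3 + \left(-3 + 10\right)}{-30} = \left(3 + 7\right) \left(- \frac{1}{30}\right) = 10 \left(- \frac{1}{30}\right) = - \frac{1}{3} \approx -0.33333$)
$P{\left(N{\left(-2 \right)},15 \right)} s = 0 \cdot 15 \left(- \frac{1}{3}\right) = 0 \left(- \frac{1}{3}\right) = 0$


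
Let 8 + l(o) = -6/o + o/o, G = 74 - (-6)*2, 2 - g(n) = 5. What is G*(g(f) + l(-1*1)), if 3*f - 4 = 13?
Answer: -344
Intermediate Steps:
f = 17/3 (f = 4/3 + (1/3)*13 = 4/3 + 13/3 = 17/3 ≈ 5.6667)
g(n) = -3 (g(n) = 2 - 1*5 = 2 - 5 = -3)
G = 86 (G = 74 - 1*(-12) = 74 + 12 = 86)
l(o) = -7 - 6/o (l(o) = -8 + (-6/o + o/o) = -8 + (-6/o + 1) = -8 + (1 - 6/o) = -7 - 6/o)
G*(g(f) + l(-1*1)) = 86*(-3 + (-7 - 6/((-1*1)))) = 86*(-3 + (-7 - 6/(-1))) = 86*(-3 + (-7 - 6*(-1))) = 86*(-3 + (-7 + 6)) = 86*(-3 - 1) = 86*(-4) = -344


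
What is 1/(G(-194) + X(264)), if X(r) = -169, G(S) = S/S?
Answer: -1/168 ≈ -0.0059524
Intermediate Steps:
G(S) = 1
1/(G(-194) + X(264)) = 1/(1 - 169) = 1/(-168) = -1/168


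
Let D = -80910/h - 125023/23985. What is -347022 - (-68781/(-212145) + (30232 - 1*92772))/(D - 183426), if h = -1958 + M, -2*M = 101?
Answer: -317655028049496656571/915373422694651 ≈ -3.4702e+5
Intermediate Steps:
M = -101/2 (M = -½*101 = -101/2 ≈ -50.500)
h = -4017/2 (h = -1958 - 101/2 = -4017/2 ≈ -2008.5)
D = 86641931/2470455 (D = -80910/(-4017/2) - 125023/23985 = -80910*(-2/4017) - 125023*1/23985 = 53940/1339 - 125023/23985 = 86641931/2470455 ≈ 35.071)
-347022 - (-68781/(-212145) + (30232 - 1*92772))/(D - 183426) = -347022 - (-68781/(-212145) + (30232 - 1*92772))/(86641931/2470455 - 183426) = -347022 - (-68781*(-1/212145) + (30232 - 92772))/(-453059036899/2470455) = -347022 - (22927/70715 - 62540)*(-2470455)/453059036899 = -347022 - (-4422493173)*(-2470455)/(70715*453059036899) = -347022 - 1*312159153477249/915373422694651 = -347022 - 312159153477249/915373422694651 = -317655028049496656571/915373422694651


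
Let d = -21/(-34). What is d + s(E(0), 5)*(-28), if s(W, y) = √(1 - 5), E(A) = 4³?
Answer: 21/34 - 56*I ≈ 0.61765 - 56.0*I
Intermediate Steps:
E(A) = 64
s(W, y) = 2*I (s(W, y) = √(-4) = 2*I)
d = 21/34 (d = -21*(-1/34) = 21/34 ≈ 0.61765)
d + s(E(0), 5)*(-28) = 21/34 + (2*I)*(-28) = 21/34 - 56*I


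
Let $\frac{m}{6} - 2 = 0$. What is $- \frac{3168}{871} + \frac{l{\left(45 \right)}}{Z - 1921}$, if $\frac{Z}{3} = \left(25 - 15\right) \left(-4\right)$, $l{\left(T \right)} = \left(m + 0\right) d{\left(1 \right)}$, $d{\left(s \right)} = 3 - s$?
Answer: $- \frac{498984}{136747} \approx -3.649$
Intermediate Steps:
$m = 12$ ($m = 12 + 6 \cdot 0 = 12 + 0 = 12$)
$l{\left(T \right)} = 24$ ($l{\left(T \right)} = \left(12 + 0\right) \left(3 - 1\right) = 12 \left(3 - 1\right) = 12 \cdot 2 = 24$)
$Z = -120$ ($Z = 3 \left(25 - 15\right) \left(-4\right) = 3 \cdot 10 \left(-4\right) = 3 \left(-40\right) = -120$)
$- \frac{3168}{871} + \frac{l{\left(45 \right)}}{Z - 1921} = - \frac{3168}{871} + \frac{24}{-120 - 1921} = \left(-3168\right) \frac{1}{871} + \frac{24}{-2041} = - \frac{3168}{871} + 24 \left(- \frac{1}{2041}\right) = - \frac{3168}{871} - \frac{24}{2041} = - \frac{498984}{136747}$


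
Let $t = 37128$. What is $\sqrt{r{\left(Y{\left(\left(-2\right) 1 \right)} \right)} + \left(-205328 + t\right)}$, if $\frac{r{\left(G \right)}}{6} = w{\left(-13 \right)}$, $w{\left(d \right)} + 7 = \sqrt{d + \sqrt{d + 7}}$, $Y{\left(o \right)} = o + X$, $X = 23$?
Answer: $\sqrt{-168242 + 6 \sqrt{-13 + i \sqrt{6}}} \approx 0.026 + 410.17 i$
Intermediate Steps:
$Y{\left(o \right)} = 23 + o$ ($Y{\left(o \right)} = o + 23 = 23 + o$)
$w{\left(d \right)} = -7 + \sqrt{d + \sqrt{7 + d}}$ ($w{\left(d \right)} = -7 + \sqrt{d + \sqrt{d + 7}} = -7 + \sqrt{d + \sqrt{7 + d}}$)
$r{\left(G \right)} = -42 + 6 \sqrt{-13 + i \sqrt{6}}$ ($r{\left(G \right)} = 6 \left(-7 + \sqrt{-13 + \sqrt{7 - 13}}\right) = 6 \left(-7 + \sqrt{-13 + \sqrt{-6}}\right) = 6 \left(-7 + \sqrt{-13 + i \sqrt{6}}\right) = -42 + 6 \sqrt{-13 + i \sqrt{6}}$)
$\sqrt{r{\left(Y{\left(\left(-2\right) 1 \right)} \right)} + \left(-205328 + t\right)} = \sqrt{\left(-42 + 6 \sqrt{-13 + i \sqrt{6}}\right) + \left(-205328 + 37128\right)} = \sqrt{\left(-42 + 6 \sqrt{-13 + i \sqrt{6}}\right) - 168200} = \sqrt{-168242 + 6 \sqrt{-13 + i \sqrt{6}}}$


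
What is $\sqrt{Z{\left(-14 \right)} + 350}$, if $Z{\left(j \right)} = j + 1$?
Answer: $\sqrt{337} \approx 18.358$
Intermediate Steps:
$Z{\left(j \right)} = 1 + j$
$\sqrt{Z{\left(-14 \right)} + 350} = \sqrt{\left(1 - 14\right) + 350} = \sqrt{-13 + 350} = \sqrt{337}$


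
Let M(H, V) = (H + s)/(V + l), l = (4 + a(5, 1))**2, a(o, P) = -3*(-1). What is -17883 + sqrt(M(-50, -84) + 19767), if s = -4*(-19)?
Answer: -17883 + sqrt(24213665)/35 ≈ -17742.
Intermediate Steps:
a(o, P) = 3
l = 49 (l = (4 + 3)**2 = 7**2 = 49)
s = 76
M(H, V) = (76 + H)/(49 + V) (M(H, V) = (H + 76)/(V + 49) = (76 + H)/(49 + V))
-17883 + sqrt(M(-50, -84) + 19767) = -17883 + sqrt((76 - 50)/(49 - 84) + 19767) = -17883 + sqrt(26/(-35) + 19767) = -17883 + sqrt(-1/35*26 + 19767) = -17883 + sqrt(-26/35 + 19767) = -17883 + sqrt(691819/35) = -17883 + sqrt(24213665)/35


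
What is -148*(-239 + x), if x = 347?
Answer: -15984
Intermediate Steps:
-148*(-239 + x) = -148*(-239 + 347) = -148*108 = -15984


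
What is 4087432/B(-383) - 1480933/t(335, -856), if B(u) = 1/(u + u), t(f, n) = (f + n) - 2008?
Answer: -7918229013515/2529 ≈ -3.1310e+9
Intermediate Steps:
t(f, n) = -2008 + f + n
B(u) = 1/(2*u)
4087432/B(-383) - 1480933/t(335, -856) = 4087432/(((1/2)/(-383))) - 1480933/(-2008 + 335 - 856) = 4087432/(((1/2)*(-1/383))) - 1480933/(-2529) = 4087432/(-1/766) - 1480933*(-1/2529) = 4087432*(-766) + 1480933/2529 = -3130972912 + 1480933/2529 = -7918229013515/2529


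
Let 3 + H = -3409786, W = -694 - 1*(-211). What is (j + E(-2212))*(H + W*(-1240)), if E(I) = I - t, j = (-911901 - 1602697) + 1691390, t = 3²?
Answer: 2320172787801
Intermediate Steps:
t = 9
W = -483 (W = -694 + 211 = -483)
j = -823208 (j = -2514598 + 1691390 = -823208)
E(I) = -9 + I (E(I) = I - 1*9 = I - 9 = -9 + I)
H = -3409789 (H = -3 - 3409786 = -3409789)
(j + E(-2212))*(H + W*(-1240)) = (-823208 + (-9 - 2212))*(-3409789 - 483*(-1240)) = (-823208 - 2221)*(-3409789 + 598920) = -825429*(-2810869) = 2320172787801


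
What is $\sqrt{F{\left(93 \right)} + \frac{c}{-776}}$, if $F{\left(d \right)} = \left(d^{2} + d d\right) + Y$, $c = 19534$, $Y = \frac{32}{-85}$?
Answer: $\frac{\sqrt{4696726562105}}{16490} \approx 131.42$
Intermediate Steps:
$Y = - \frac{32}{85}$ ($Y = 32 \left(- \frac{1}{85}\right) = - \frac{32}{85} \approx -0.37647$)
$F{\left(d \right)} = - \frac{32}{85} + 2 d^{2}$ ($F{\left(d \right)} = \left(d^{2} + d d\right) - \frac{32}{85} = \left(d^{2} + d^{2}\right) - \frac{32}{85} = 2 d^{2} - \frac{32}{85} = - \frac{32}{85} + 2 d^{2}$)
$\sqrt{F{\left(93 \right)} + \frac{c}{-776}} = \sqrt{\left(- \frac{32}{85} + 2 \cdot 93^{2}\right) + \frac{19534}{-776}} = \sqrt{\left(- \frac{32}{85} + 2 \cdot 8649\right) + 19534 \left(- \frac{1}{776}\right)} = \sqrt{\left(- \frac{32}{85} + 17298\right) - \frac{9767}{388}} = \sqrt{\frac{1470298}{85} - \frac{9767}{388}} = \sqrt{\frac{569645429}{32980}} = \frac{\sqrt{4696726562105}}{16490}$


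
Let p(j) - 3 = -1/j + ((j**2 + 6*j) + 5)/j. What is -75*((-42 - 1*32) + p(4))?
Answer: 4500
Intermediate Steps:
p(j) = 3 - 1/j + (5 + j**2 + 6*j)/j (p(j) = 3 + (-1/j + ((j**2 + 6*j) + 5)/j) = 3 + (-1/j + (5 + j**2 + 6*j)/j) = 3 - 1/j + (5 + j**2 + 6*j)/j)
-75*((-42 - 1*32) + p(4)) = -75*((-42 - 1*32) + (9 + 4 + 4/4)) = -75*((-42 - 32) + (9 + 4 + 4*(1/4))) = -75*(-74 + (9 + 4 + 1)) = -75*(-74 + 14) = -75*(-60) = 4500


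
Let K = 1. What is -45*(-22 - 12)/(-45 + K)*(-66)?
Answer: 2295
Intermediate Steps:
-45*(-22 - 12)/(-45 + K)*(-66) = -45*(-22 - 12)/(-45 + 1)*(-66) = -(-1530)/(-44)*(-66) = -(-1530)*(-1)/44*(-66) = -45*17/22*(-66) = -765/22*(-66) = 2295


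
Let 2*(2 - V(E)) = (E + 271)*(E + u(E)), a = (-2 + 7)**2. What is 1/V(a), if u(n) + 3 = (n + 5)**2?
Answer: -1/136454 ≈ -7.3285e-6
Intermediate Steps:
u(n) = -3 + (5 + n)**2 (u(n) = -3 + (n + 5)**2 = -3 + (5 + n)**2)
a = 25 (a = 5**2 = 25)
V(E) = 2 - (271 + E)*(-3 + E + (5 + E)**2)/2 (V(E) = 2 - (E + 271)*(E + (-3 + (5 + E)**2))/2 = 2 - (271 + E)*(-3 + E + (5 + E)**2)/2)
1/V(a) = 1/(-2979 - 141*25**2 - 3003/2*25 - 1/2*25**3) = 1/(-2979 - 141*625 - 75075/2 - 1/2*15625) = 1/(-2979 - 88125 - 75075/2 - 15625/2) = 1/(-136454) = -1/136454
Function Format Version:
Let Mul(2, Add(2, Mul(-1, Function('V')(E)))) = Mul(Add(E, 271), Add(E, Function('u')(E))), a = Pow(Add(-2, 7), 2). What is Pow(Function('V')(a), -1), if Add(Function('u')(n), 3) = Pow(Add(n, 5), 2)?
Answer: Rational(-1, 136454) ≈ -7.3285e-6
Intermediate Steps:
Function('u')(n) = Add(-3, Pow(Add(5, n), 2)) (Function('u')(n) = Add(-3, Pow(Add(n, 5), 2)) = Add(-3, Pow(Add(5, n), 2)))
a = 25 (a = Pow(5, 2) = 25)
Function('V')(E) = Add(2, Mul(Rational(-1, 2), Add(271, E), Add(-3, E, Pow(Add(5, E), 2)))) (Function('V')(E) = Add(2, Mul(Rational(-1, 2), Mul(Add(E, 271), Add(E, Add(-3, Pow(Add(5, E), 2)))))) = Add(2, Mul(Rational(-1, 2), Mul(Add(271, E), Add(-3, E, Pow(Add(5, E), 2))))) = Add(2, Mul(Rational(-1, 2), Add(271, E), Add(-3, E, Pow(Add(5, E), 2)))))
Pow(Function('V')(a), -1) = Pow(Add(-2979, Mul(-141, Pow(25, 2)), Mul(Rational(-3003, 2), 25), Mul(Rational(-1, 2), Pow(25, 3))), -1) = Pow(Add(-2979, Mul(-141, 625), Rational(-75075, 2), Mul(Rational(-1, 2), 15625)), -1) = Pow(Add(-2979, -88125, Rational(-75075, 2), Rational(-15625, 2)), -1) = Pow(-136454, -1) = Rational(-1, 136454)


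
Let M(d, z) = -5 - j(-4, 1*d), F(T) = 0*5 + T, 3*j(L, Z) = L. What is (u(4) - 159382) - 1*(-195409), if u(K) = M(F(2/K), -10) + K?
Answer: 108082/3 ≈ 36027.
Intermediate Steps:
j(L, Z) = L/3
F(T) = T (F(T) = 0 + T = T)
M(d, z) = -11/3 (M(d, z) = -5 - (-4)/3 = -5 - 1*(-4/3) = -5 + 4/3 = -11/3)
u(K) = -11/3 + K
(u(4) - 159382) - 1*(-195409) = ((-11/3 + 4) - 159382) - 1*(-195409) = (1/3 - 159382) + 195409 = -478145/3 + 195409 = 108082/3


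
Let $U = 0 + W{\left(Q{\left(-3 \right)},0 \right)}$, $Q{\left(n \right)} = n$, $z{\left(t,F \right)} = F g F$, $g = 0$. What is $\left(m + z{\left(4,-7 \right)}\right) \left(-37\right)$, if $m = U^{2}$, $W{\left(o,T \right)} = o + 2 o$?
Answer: $-2997$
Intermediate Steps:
$z{\left(t,F \right)} = 0$ ($z{\left(t,F \right)} = F 0 F = 0 F = 0$)
$W{\left(o,T \right)} = 3 o$
$U = -9$ ($U = 0 + 3 \left(-3\right) = 0 - 9 = -9$)
$m = 81$ ($m = \left(-9\right)^{2} = 81$)
$\left(m + z{\left(4,-7 \right)}\right) \left(-37\right) = \left(81 + 0\right) \left(-37\right) = 81 \left(-37\right) = -2997$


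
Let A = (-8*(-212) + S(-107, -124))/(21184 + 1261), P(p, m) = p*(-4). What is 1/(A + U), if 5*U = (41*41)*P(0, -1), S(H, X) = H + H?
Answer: 22445/1482 ≈ 15.145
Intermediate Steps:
P(p, m) = -4*p
S(H, X) = 2*H
U = 0 (U = ((41*41)*(-4*0))/5 = (1681*0)/5 = (⅕)*0 = 0)
A = 1482/22445 (A = (-8*(-212) + 2*(-107))/(21184 + 1261) = (1696 - 214)/22445 = 1482*(1/22445) = 1482/22445 ≈ 0.066028)
1/(A + U) = 1/(1482/22445 + 0) = 1/(1482/22445) = 22445/1482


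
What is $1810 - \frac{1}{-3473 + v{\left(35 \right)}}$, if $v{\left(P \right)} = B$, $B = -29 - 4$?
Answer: $\frac{6345861}{3506} \approx 1810.0$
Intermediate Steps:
$B = -33$
$v{\left(P \right)} = -33$
$1810 - \frac{1}{-3473 + v{\left(35 \right)}} = 1810 - \frac{1}{-3473 - 33} = 1810 - \frac{1}{-3506} = 1810 - - \frac{1}{3506} = 1810 + \frac{1}{3506} = \frac{6345861}{3506}$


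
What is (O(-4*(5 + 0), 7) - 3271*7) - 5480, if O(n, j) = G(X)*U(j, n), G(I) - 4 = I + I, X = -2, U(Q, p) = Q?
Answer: -28377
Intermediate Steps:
G(I) = 4 + 2*I (G(I) = 4 + (I + I) = 4 + 2*I)
O(n, j) = 0 (O(n, j) = (4 + 2*(-2))*j = (4 - 4)*j = 0*j = 0)
(O(-4*(5 + 0), 7) - 3271*7) - 5480 = (0 - 3271*7) - 5480 = (0 - 22897) - 5480 = -22897 - 5480 = -28377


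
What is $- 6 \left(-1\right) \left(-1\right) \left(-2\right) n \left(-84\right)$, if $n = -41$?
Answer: $41328$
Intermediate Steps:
$- 6 \left(-1\right) \left(-1\right) \left(-2\right) n \left(-84\right) = - 6 \left(-1\right) \left(-1\right) \left(-2\right) \left(-41\right) \left(-84\right) = - 6 \cdot 1 \left(-2\right) \left(-41\right) \left(-84\right) = \left(-6\right) \left(-2\right) \left(-41\right) \left(-84\right) = 12 \left(-41\right) \left(-84\right) = \left(-492\right) \left(-84\right) = 41328$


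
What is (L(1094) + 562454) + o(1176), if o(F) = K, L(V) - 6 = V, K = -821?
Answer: 562733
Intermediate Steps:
L(V) = 6 + V
o(F) = -821
(L(1094) + 562454) + o(1176) = ((6 + 1094) + 562454) - 821 = (1100 + 562454) - 821 = 563554 - 821 = 562733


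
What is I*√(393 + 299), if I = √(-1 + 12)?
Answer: 2*√1903 ≈ 87.247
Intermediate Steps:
I = √11 ≈ 3.3166
I*√(393 + 299) = √11*√(393 + 299) = √11*√692 = √11*(2*√173) = 2*√1903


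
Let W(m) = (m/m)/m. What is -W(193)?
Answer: -1/193 ≈ -0.0051813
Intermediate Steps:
W(m) = 1/m
-W(193) = -1/193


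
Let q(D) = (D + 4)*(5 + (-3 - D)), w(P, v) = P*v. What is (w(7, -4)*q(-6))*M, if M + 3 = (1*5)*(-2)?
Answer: -5824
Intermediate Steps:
q(D) = (2 - D)*(4 + D) (q(D) = (4 + D)*(2 - D) = (2 - D)*(4 + D))
M = -13 (M = -3 + (1*5)*(-2) = -3 + 5*(-2) = -3 - 10 = -13)
(w(7, -4)*q(-6))*M = ((7*(-4))*(8 - 1*(-6)**2 - 2*(-6)))*(-13) = -28*(8 - 1*36 + 12)*(-13) = -28*(8 - 36 + 12)*(-13) = -28*(-16)*(-13) = 448*(-13) = -5824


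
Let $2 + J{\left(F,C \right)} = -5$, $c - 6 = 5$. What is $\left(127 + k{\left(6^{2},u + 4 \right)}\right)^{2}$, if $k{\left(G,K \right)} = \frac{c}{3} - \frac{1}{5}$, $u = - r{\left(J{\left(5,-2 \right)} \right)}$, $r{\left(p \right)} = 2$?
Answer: $\frac{3829849}{225} \approx 17022.0$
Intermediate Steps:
$c = 11$ ($c = 6 + 5 = 11$)
$J{\left(F,C \right)} = -7$ ($J{\left(F,C \right)} = -2 - 5 = -7$)
$u = -2$ ($u = \left(-1\right) 2 = -2$)
$k{\left(G,K \right)} = \frac{52}{15}$ ($k{\left(G,K \right)} = \frac{11}{3} - \frac{1}{5} = \frac{52}{15}$)
$\left(127 + k{\left(6^{2},u + 4 \right)}\right)^{2} = \left(127 + \frac{52}{15}\right)^{2} = \left(\frac{1957}{15}\right)^{2} = \frac{3829849}{225}$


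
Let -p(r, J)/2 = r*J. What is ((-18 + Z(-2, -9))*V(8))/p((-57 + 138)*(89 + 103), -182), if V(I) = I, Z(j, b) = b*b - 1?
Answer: 31/353808 ≈ 8.7618e-5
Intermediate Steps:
Z(j, b) = -1 + b² (Z(j, b) = b² - 1 = -1 + b²)
p(r, J) = -2*J*r (p(r, J) = -2*r*J = -2*J*r)
((-18 + Z(-2, -9))*V(8))/p((-57 + 138)*(89 + 103), -182) = ((-18 + (-1 + (-9)²))*8)/((-2*(-182)*(-57 + 138)*(89 + 103))) = ((-18 + (-1 + 81))*8)/((-2*(-182)*81*192)) = ((-18 + 80)*8)/((-2*(-182)*15552)) = (62*8)/5660928 = 496*(1/5660928) = 31/353808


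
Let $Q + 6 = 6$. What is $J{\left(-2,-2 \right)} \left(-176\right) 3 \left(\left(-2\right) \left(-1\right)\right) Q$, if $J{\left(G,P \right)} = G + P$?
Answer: $0$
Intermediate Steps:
$Q = 0$ ($Q = -6 + 6 = 0$)
$J{\left(-2,-2 \right)} \left(-176\right) 3 \left(\left(-2\right) \left(-1\right)\right) Q = \left(-2 - 2\right) \left(-176\right) 3 \left(\left(-2\right) \left(-1\right)\right) 0 = \left(-4\right) \left(-176\right) 3 \cdot 2 \cdot 0 = 704 \cdot 6 \cdot 0 = 704 \cdot 0 = 0$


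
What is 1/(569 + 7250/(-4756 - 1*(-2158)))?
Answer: 1299/735506 ≈ 0.0017661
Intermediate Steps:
1/(569 + 7250/(-4756 - 1*(-2158))) = 1/(569 + 7250/(-4756 + 2158)) = 1/(569 + 7250/(-2598)) = 1/(569 + 7250*(-1/2598)) = 1/(569 - 3625/1299) = 1/(735506/1299) = 1299/735506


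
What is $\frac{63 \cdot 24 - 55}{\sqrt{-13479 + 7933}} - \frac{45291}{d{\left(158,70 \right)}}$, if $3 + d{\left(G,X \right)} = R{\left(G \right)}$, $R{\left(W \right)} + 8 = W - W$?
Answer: $\frac{45291}{11} - \frac{31 i \sqrt{5546}}{118} \approx 4117.4 - 19.565 i$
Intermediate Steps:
$R{\left(W \right)} = -8$ ($R{\left(W \right)} = -8 + \left(W - W\right) = -8 + 0 = -8$)
$d{\left(G,X \right)} = -11$ ($d{\left(G,X \right)} = -3 - 8 = -11$)
$\frac{63 \cdot 24 - 55}{\sqrt{-13479 + 7933}} - \frac{45291}{d{\left(158,70 \right)}} = \frac{63 \cdot 24 - 55}{\sqrt{-13479 + 7933}} - \frac{45291}{-11} = \frac{1512 - 55}{\sqrt{-5546}} - - \frac{45291}{11} = \frac{1457}{i \sqrt{5546}} + \frac{45291}{11} = 1457 \left(- \frac{i \sqrt{5546}}{5546}\right) + \frac{45291}{11} = - \frac{31 i \sqrt{5546}}{118} + \frac{45291}{11} = \frac{45291}{11} - \frac{31 i \sqrt{5546}}{118}$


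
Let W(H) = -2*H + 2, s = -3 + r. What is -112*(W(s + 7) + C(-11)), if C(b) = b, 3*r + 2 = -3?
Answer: 4592/3 ≈ 1530.7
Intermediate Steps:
r = -5/3 (r = -2/3 + (1/3)*(-3) = -2/3 - 1 = -5/3 ≈ -1.6667)
s = -14/3 (s = -3 - 5/3 = -14/3 ≈ -4.6667)
W(H) = 2 - 2*H
-112*(W(s + 7) + C(-11)) = -112*((2 - 2*(-14/3 + 7)) - 11) = -112*((2 - 2*7/3) - 11) = -112*((2 - 14/3) - 11) = -112*(-8/3 - 11) = -112*(-41/3) = 4592/3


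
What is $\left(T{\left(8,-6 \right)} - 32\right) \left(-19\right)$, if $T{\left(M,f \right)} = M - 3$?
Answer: $513$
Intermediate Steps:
$T{\left(M,f \right)} = -3 + M$ ($T{\left(M,f \right)} = M - 3 = -3 + M$)
$\left(T{\left(8,-6 \right)} - 32\right) \left(-19\right) = \left(\left(-3 + 8\right) - 32\right) \left(-19\right) = \left(5 - 32\right) \left(-19\right) = \left(-27\right) \left(-19\right) = 513$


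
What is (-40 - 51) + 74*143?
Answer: 10491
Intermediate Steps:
(-40 - 51) + 74*143 = -91 + 10582 = 10491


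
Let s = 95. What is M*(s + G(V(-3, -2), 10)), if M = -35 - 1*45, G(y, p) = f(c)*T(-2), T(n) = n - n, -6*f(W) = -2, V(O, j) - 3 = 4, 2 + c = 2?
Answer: -7600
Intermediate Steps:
c = 0 (c = -2 + 2 = 0)
V(O, j) = 7 (V(O, j) = 3 + 4 = 7)
f(W) = ⅓ (f(W) = -⅙*(-2) = ⅓)
T(n) = 0
G(y, p) = 0 (G(y, p) = (⅓)*0 = 0)
M = -80 (M = -35 - 45 = -80)
M*(s + G(V(-3, -2), 10)) = -80*(95 + 0) = -80*95 = -7600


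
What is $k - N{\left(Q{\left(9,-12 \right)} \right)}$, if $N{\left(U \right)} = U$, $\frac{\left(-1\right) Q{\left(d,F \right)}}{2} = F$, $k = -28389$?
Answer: $-28413$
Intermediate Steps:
$Q{\left(d,F \right)} = - 2 F$
$k - N{\left(Q{\left(9,-12 \right)} \right)} = -28389 - \left(-2\right) \left(-12\right) = -28389 - 24 = -28413$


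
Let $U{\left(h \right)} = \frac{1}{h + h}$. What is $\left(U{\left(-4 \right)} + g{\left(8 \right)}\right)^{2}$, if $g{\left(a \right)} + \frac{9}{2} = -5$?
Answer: $\frac{5929}{64} \approx 92.641$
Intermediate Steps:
$U{\left(h \right)} = \frac{1}{2 h}$
$g{\left(a \right)} = - \frac{19}{2}$ ($g{\left(a \right)} = - \frac{9}{2} - 5 = - \frac{19}{2}$)
$\left(U{\left(-4 \right)} + g{\left(8 \right)}\right)^{2} = \left(\frac{1}{2 \left(-4\right)} - \frac{19}{2}\right)^{2} = \left(\frac{1}{2} \left(- \frac{1}{4}\right) - \frac{19}{2}\right)^{2} = \left(- \frac{1}{8} - \frac{19}{2}\right)^{2} = \left(- \frac{77}{8}\right)^{2} = \frac{5929}{64}$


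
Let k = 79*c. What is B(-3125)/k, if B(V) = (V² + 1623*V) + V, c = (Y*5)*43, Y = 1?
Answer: 11875/43 ≈ 276.16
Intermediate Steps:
c = 215 (c = (1*5)*43 = 5*43 = 215)
B(V) = V² + 1624*V
k = 16985 (k = 79*215 = 16985)
B(-3125)/k = -3125*(1624 - 3125)/16985 = -3125*(-1501)*(1/16985) = 4690625*(1/16985) = 11875/43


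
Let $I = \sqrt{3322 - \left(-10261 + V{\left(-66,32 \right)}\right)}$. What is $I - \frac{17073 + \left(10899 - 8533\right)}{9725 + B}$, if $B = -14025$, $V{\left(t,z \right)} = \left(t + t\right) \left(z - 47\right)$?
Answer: $\frac{19439}{4300} + \sqrt{11603} \approx 112.24$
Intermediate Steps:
$V{\left(t,z \right)} = 2 t \left(-47 + z\right)$
$I = \sqrt{11603}$ ($I = \sqrt{3322 + \left(10261 - 2 \left(-66\right) \left(-47 + 32\right)\right)} = \sqrt{3322 + \left(10261 - 2 \left(-66\right) \left(-15\right)\right)} = \sqrt{3322 + \left(10261 - 1980\right)} = \sqrt{3322 + 8281} = \sqrt{11603} \approx 107.72$)
$I - \frac{17073 + \left(10899 - 8533\right)}{9725 + B} = \sqrt{11603} - \frac{17073 + \left(10899 - 8533\right)}{9725 - 14025} = \sqrt{11603} - \frac{17073 + 2366}{-4300} = \sqrt{11603} - 19439 \left(- \frac{1}{4300}\right) = \sqrt{11603} - - \frac{19439}{4300} = \sqrt{11603} + \frac{19439}{4300} = \frac{19439}{4300} + \sqrt{11603}$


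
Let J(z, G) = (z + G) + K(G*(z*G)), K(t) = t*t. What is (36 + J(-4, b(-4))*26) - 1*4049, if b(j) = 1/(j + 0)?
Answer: -32975/8 ≈ -4121.9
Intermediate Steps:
K(t) = t**2
b(j) = 1/j
J(z, G) = G + z + G**4*z**2 (J(z, G) = (z + G) + (G*(z*G))**2 = (G + z) + (G*(G*z))**2 = (G + z) + (z*G**2)**2 = (G + z) + G**4*z**2 = G + z + G**4*z**2)
(36 + J(-4, b(-4))*26) - 1*4049 = (36 + (1/(-4) - 4 + (1/(-4))**4*(-4)**2)*26) - 1*4049 = (36 + (-1/4 - 4 + (-1/4)**4*16)*26) - 4049 = (36 + (-1/4 - 4 + (1/256)*16)*26) - 4049 = (36 + (-1/4 - 4 + 1/16)*26) - 4049 = (36 - 67/16*26) - 4049 = (36 - 871/8) - 4049 = -583/8 - 4049 = -32975/8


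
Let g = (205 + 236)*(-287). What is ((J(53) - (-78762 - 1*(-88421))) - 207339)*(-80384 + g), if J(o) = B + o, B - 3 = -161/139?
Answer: 6240627893149/139 ≈ 4.4897e+10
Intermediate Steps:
B = 256/139 (B = 3 - 161/139 = 256/139 ≈ 1.8417)
J(o) = 256/139 + o
g = -126567 (g = 441*(-287) = -126567)
((J(53) - (-78762 - 1*(-88421))) - 207339)*(-80384 + g) = (((256/139 + 53) - (-78762 - 1*(-88421))) - 207339)*(-80384 - 126567) = ((7623/139 - (-78762 + 88421)) - 207339)*(-206951) = ((7623/139 - 1*9659) - 207339)*(-206951) = ((7623/139 - 9659) - 207339)*(-206951) = (-1334978/139 - 207339)*(-206951) = -30155099/139*(-206951) = 6240627893149/139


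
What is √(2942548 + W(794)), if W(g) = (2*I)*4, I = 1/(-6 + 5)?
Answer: 2*√735635 ≈ 1715.4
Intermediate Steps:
I = -1 (I = 1/(-1) = -1)
W(g) = -8 (W(g) = (2*(-1))*4 = -2*4 = -8)
√(2942548 + W(794)) = √(2942548 - 8) = √2942540 = 2*√735635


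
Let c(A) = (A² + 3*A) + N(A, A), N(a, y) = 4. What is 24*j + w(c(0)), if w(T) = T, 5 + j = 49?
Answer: 1060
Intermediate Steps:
c(A) = 4 + A² + 3*A (c(A) = (A² + 3*A) + 4 = 4 + A² + 3*A)
j = 44 (j = -5 + 49 = 44)
24*j + w(c(0)) = 24*44 + (4 + 0² + 3*0) = 1056 + (4 + 0 + 0) = 1056 + 4 = 1060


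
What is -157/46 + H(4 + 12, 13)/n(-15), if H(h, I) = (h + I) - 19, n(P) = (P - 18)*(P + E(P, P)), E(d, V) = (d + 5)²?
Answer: -88169/25806 ≈ -3.4166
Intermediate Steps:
E(d, V) = (5 + d)²
n(P) = (-18 + P)*(P + (5 + P)²) (n(P) = (P - 18)*(P + (5 + P)²) = (-18 + P)*(P + (5 + P)²))
H(h, I) = -19 + I + h (H(h, I) = (I + h) - 19 = -19 + I + h)
-157/46 + H(4 + 12, 13)/n(-15) = -157/46 + (-19 + 13 + (4 + 12))/(-450 + (-15)³ - 173*(-15) - 7*(-15)²) = -157*1/46 + (-19 + 13 + 16)/(-450 - 3375 + 2595 - 7*225) = -157/46 + 10/(-450 - 3375 + 2595 - 1575) = -157/46 + 10/(-2805) = -157/46 + 10*(-1/2805) = -157/46 - 2/561 = -88169/25806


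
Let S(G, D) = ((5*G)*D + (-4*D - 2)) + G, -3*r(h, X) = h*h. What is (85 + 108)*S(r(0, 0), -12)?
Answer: 8878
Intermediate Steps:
r(h, X) = -h²/3 (r(h, X) = -h*h/3 = -h²/3)
S(G, D) = -2 + G - 4*D + 5*D*G (S(G, D) = (5*D*G + (-2 - 4*D)) + G = (-2 - 4*D + 5*D*G) + G = -2 + G - 4*D + 5*D*G)
(85 + 108)*S(r(0, 0), -12) = (85 + 108)*(-2 - ⅓*0² - 4*(-12) + 5*(-12)*(-⅓*0²)) = 193*(-2 - ⅓*0 + 48 + 5*(-12)*(-⅓*0)) = 193*(-2 + 0 + 48 + 5*(-12)*0) = 193*(-2 + 0 + 48 + 0) = 193*46 = 8878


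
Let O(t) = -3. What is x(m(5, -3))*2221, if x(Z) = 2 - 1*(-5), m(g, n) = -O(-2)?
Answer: 15547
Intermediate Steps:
m(g, n) = 3 (m(g, n) = -1*(-3) = 3)
x(Z) = 7 (x(Z) = 2 + 5 = 7)
x(m(5, -3))*2221 = 7*2221 = 15547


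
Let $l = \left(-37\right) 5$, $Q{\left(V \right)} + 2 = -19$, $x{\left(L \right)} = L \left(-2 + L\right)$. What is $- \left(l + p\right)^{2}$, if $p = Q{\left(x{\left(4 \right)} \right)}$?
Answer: $-42436$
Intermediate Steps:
$Q{\left(V \right)} = -21$ ($Q{\left(V \right)} = -2 - 19 = -21$)
$l = -185$
$p = -21$
$- \left(l + p\right)^{2} = - \left(-185 - 21\right)^{2} = - \left(-206\right)^{2} = \left(-1\right) 42436 = -42436$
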